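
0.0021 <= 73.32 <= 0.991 False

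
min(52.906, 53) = 52.906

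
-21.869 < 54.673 True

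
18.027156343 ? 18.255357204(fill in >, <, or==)<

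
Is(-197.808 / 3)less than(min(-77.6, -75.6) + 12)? Yes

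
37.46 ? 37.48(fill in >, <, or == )<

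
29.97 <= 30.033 True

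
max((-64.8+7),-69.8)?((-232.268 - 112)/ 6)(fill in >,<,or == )<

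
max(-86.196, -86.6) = -86.196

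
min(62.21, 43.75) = 43.75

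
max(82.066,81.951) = 82.066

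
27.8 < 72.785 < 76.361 True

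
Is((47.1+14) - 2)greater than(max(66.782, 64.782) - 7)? No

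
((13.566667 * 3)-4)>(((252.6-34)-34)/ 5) False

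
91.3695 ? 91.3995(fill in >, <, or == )<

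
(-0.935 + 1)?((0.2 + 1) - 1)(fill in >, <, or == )<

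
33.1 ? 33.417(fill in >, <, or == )<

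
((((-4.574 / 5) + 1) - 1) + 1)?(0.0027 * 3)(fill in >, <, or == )>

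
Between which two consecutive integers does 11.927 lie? 11 and 12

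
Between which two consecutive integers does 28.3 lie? 28 and 29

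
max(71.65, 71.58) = 71.65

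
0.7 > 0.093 True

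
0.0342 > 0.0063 True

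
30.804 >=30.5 True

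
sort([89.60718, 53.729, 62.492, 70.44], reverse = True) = [89.60718, 70.44, 62.492, 53.729]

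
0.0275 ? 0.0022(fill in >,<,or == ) >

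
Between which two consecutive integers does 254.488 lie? 254 and 255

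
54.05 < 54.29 True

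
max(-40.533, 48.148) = 48.148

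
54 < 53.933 False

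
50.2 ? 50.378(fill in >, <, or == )<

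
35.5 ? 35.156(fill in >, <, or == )>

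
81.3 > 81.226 True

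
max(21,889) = 889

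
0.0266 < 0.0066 False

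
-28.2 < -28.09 True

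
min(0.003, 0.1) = 0.003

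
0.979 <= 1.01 True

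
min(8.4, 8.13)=8.13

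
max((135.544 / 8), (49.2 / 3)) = 16.943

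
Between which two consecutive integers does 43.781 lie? 43 and 44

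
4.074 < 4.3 True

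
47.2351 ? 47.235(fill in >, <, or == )>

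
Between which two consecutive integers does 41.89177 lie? 41 and 42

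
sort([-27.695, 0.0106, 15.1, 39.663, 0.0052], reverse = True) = [39.663, 15.1, 0.0106, 0.0052, -27.695]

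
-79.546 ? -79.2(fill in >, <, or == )<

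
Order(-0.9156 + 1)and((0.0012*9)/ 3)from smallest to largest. ((0.0012*9)/ 3), (-0.9156 + 1)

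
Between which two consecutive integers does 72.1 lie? 72 and 73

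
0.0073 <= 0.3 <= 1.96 True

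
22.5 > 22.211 True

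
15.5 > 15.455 True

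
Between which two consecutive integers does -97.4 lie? -98 and -97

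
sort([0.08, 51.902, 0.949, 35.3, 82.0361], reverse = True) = [82.0361, 51.902, 35.3, 0.949, 0.08]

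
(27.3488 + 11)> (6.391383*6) True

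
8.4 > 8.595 False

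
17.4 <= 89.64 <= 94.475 True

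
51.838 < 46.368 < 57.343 False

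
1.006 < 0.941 False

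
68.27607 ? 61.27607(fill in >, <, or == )>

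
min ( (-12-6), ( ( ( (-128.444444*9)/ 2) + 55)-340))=-862.999998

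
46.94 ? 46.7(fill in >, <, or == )>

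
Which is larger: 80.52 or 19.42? 80.52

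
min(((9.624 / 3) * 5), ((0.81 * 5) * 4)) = 16.04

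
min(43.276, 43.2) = 43.2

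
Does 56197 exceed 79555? No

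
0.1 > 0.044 True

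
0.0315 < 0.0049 False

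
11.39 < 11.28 False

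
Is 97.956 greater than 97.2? Yes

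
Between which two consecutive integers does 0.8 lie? 0 and 1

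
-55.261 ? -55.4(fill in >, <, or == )>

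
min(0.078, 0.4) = 0.078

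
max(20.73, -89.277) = 20.73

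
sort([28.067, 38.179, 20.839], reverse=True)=[38.179, 28.067, 20.839]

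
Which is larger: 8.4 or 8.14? 8.4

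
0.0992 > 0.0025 True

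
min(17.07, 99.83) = 17.07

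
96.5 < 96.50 False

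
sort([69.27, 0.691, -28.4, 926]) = [-28.4, 0.691, 69.27, 926]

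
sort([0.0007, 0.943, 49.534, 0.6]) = [0.0007, 0.6, 0.943, 49.534]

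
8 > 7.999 True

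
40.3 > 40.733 False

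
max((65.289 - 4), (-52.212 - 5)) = 61.289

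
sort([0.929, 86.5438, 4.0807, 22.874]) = [0.929, 4.0807, 22.874, 86.5438]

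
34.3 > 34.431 False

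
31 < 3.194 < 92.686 False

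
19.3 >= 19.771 False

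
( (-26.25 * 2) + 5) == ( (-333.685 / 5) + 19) False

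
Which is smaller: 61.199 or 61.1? 61.1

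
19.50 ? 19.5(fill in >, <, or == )==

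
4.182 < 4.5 True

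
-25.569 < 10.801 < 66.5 True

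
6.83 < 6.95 True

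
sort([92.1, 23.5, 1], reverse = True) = [92.1, 23.5, 1]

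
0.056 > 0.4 False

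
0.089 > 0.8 False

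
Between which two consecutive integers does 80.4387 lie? 80 and 81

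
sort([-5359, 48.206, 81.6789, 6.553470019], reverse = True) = [81.6789, 48.206, 6.553470019, -5359]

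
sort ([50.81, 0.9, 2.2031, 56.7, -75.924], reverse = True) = [56.7, 50.81, 2.2031, 0.9, -75.924]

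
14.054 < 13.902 False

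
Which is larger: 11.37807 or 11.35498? 11.37807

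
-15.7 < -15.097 True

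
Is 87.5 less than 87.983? Yes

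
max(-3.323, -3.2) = -3.2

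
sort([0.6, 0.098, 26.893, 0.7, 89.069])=[0.098, 0.6, 0.7, 26.893, 89.069]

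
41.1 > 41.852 False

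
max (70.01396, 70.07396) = 70.07396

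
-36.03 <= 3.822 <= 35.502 True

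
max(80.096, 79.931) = 80.096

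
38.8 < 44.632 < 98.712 True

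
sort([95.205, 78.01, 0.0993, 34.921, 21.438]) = [0.0993, 21.438, 34.921, 78.01, 95.205]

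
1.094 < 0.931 False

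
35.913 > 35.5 True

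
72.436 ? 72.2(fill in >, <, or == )>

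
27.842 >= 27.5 True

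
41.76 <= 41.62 False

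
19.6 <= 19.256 False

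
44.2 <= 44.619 True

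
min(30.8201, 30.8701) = 30.8201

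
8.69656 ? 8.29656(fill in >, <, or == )>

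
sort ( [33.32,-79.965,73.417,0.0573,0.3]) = [-79.965,0.0573,0.3,33.32,73.417]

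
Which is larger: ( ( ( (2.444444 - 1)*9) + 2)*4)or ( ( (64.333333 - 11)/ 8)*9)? ( ( (64.333333 - 11)/ 8)*9)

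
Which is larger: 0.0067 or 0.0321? 0.0321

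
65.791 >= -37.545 True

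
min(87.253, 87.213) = 87.213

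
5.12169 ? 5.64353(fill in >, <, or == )<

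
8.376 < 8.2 False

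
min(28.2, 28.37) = 28.2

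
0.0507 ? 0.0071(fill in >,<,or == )>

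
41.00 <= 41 True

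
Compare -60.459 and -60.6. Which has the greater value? -60.459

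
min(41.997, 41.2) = 41.2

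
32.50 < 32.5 False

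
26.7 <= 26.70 True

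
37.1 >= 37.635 False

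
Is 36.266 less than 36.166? No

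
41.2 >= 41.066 True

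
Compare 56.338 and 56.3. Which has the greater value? 56.338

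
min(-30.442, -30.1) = -30.442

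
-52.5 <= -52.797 False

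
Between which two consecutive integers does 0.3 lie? 0 and 1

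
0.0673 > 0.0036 True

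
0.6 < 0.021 False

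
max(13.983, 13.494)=13.983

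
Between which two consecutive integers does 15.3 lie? 15 and 16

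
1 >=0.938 True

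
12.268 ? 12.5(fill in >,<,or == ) <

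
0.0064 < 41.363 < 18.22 False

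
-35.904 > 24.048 False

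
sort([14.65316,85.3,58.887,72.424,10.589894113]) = [10.589894113,14.65316,58.887,72.424,85.3]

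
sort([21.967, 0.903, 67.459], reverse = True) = [67.459, 21.967, 0.903]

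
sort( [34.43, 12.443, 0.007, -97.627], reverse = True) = [34.43, 12.443, 0.007, -97.627]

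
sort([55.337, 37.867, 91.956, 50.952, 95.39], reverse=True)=[95.39, 91.956, 55.337, 50.952, 37.867]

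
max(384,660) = 660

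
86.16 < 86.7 True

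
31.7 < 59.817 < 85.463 True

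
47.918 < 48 True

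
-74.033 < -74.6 False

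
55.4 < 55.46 True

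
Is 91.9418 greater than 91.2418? Yes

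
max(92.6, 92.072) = 92.6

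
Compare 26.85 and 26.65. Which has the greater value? 26.85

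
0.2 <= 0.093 False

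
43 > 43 False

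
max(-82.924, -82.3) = -82.3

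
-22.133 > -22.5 True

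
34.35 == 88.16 False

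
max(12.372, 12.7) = 12.7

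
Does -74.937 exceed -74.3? No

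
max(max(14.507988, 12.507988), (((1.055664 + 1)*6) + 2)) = 14.507988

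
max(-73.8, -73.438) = -73.438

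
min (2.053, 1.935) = 1.935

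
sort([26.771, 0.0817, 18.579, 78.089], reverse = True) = [78.089, 26.771, 18.579, 0.0817]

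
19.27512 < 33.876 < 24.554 False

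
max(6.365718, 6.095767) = 6.365718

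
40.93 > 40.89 True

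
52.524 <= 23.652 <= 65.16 False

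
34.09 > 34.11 False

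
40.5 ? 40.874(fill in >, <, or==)<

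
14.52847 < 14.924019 True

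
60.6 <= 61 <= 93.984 True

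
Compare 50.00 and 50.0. They are equal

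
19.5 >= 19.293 True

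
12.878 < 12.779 False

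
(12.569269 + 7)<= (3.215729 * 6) False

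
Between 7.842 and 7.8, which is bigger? 7.842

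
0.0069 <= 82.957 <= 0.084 False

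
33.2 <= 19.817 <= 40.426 False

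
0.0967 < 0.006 False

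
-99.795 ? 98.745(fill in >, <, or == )<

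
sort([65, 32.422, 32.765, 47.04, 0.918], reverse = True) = [65, 47.04, 32.765, 32.422, 0.918]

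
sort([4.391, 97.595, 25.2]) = [4.391, 25.2, 97.595]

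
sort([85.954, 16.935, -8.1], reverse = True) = [85.954, 16.935, -8.1]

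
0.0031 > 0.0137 False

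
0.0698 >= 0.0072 True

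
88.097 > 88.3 False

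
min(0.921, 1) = 0.921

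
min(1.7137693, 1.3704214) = 1.3704214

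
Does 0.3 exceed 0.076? Yes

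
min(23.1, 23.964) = 23.1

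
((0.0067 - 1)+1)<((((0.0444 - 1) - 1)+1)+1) True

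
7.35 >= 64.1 False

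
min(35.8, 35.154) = 35.154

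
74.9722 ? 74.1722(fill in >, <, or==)>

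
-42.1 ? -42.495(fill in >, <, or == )>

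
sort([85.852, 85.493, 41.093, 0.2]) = [0.2, 41.093, 85.493, 85.852]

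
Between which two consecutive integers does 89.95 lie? 89 and 90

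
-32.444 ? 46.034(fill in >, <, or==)<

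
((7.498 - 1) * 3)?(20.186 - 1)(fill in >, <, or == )>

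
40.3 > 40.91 False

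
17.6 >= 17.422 True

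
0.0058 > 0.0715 False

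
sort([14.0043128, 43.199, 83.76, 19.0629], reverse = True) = [83.76, 43.199, 19.0629, 14.0043128]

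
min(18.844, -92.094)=-92.094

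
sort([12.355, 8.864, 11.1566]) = [8.864, 11.1566, 12.355]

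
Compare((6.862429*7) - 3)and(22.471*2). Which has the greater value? ((6.862429*7) - 3)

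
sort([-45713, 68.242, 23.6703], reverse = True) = [68.242, 23.6703, -45713]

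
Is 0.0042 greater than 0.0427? No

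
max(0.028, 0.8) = 0.8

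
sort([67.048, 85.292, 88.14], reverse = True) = [88.14, 85.292, 67.048]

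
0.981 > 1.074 False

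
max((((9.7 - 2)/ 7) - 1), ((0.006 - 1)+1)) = 0.1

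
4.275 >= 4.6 False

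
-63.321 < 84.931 True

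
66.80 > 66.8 False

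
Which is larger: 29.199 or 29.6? 29.6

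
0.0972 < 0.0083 False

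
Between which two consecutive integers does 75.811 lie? 75 and 76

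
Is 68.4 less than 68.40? No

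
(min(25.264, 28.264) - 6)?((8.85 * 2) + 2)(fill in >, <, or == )<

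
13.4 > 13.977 False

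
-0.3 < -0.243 True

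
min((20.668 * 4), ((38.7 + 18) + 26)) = 82.672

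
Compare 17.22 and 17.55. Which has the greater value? 17.55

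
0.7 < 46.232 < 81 True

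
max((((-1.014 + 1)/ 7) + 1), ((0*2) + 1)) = 1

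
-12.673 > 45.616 False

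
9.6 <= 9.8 True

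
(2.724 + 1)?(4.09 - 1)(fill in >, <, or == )>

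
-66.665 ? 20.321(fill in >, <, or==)<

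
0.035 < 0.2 True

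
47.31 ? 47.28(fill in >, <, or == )>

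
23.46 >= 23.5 False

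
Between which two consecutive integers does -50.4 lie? -51 and -50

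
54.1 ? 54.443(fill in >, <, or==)<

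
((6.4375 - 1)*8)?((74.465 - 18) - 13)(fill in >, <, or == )>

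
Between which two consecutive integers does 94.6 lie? 94 and 95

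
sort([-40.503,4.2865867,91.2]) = [-40.503,4.2865867,91.2]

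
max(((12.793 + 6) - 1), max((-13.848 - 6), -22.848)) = 17.793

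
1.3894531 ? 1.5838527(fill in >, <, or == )<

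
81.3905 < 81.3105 False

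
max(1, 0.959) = 1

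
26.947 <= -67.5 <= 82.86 False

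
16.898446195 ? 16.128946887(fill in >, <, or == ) >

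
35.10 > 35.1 False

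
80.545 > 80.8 False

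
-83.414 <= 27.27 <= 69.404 True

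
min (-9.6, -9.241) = -9.6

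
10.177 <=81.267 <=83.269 True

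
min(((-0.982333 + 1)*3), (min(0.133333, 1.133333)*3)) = 0.053001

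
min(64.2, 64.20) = 64.2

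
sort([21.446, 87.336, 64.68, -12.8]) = [-12.8, 21.446, 64.68, 87.336]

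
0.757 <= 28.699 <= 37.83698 True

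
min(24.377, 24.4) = 24.377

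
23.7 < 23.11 False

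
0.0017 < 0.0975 True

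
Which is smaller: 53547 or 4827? 4827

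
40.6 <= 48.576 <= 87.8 True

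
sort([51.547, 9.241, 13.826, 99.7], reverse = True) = [99.7, 51.547, 13.826, 9.241]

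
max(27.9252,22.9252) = 27.9252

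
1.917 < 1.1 False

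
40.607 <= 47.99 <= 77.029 True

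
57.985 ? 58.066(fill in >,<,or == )<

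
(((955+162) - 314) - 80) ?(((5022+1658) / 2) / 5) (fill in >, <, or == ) >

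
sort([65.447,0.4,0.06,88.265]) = [0.06,0.4,65.447,88.265]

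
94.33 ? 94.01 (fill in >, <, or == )>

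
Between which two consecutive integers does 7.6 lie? 7 and 8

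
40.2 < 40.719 True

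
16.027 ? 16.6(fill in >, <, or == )<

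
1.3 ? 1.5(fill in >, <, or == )<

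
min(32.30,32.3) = 32.30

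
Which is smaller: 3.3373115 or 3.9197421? 3.3373115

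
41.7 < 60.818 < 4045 True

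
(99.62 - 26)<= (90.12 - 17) False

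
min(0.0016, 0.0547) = 0.0016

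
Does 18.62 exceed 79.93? No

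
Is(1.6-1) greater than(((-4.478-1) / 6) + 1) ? Yes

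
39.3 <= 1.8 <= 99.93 False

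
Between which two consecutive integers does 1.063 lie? 1 and 2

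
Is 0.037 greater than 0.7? No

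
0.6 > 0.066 True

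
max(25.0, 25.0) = 25.0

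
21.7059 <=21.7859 True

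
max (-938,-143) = -143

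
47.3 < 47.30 False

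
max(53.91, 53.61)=53.91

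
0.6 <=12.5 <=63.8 True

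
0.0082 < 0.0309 True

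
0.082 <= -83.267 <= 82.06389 False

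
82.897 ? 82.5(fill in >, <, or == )>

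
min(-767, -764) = -767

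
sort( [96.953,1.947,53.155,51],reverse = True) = [96.953,53.155,51,1.947]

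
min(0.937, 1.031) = 0.937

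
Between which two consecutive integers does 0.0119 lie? 0 and 1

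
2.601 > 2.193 True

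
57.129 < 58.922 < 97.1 True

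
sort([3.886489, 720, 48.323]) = [3.886489, 48.323, 720]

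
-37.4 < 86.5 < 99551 True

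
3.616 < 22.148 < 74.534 True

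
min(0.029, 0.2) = 0.029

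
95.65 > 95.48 True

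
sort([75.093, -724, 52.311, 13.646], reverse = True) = [75.093, 52.311, 13.646, -724]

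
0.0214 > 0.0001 True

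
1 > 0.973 True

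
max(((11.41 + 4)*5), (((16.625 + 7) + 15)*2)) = 77.25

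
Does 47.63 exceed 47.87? No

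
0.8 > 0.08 True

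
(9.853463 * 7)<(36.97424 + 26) False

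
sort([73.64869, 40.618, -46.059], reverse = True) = [73.64869, 40.618, -46.059]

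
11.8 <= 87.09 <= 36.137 False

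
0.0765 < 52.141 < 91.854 True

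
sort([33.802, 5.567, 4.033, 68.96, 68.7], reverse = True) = [68.96, 68.7, 33.802, 5.567, 4.033]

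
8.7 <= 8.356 False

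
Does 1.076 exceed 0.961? Yes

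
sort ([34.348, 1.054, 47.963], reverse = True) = [47.963, 34.348, 1.054]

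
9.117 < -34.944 False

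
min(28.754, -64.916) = -64.916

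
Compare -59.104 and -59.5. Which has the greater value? -59.104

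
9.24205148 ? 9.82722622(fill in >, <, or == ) <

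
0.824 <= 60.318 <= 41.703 False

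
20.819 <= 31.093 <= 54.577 True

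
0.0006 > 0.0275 False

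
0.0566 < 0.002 False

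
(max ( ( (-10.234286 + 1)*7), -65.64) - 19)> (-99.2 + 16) False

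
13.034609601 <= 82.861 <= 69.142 False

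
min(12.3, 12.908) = 12.3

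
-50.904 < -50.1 True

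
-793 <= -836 False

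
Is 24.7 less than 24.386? No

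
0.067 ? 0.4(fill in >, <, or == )<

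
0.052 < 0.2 True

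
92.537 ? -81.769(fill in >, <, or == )>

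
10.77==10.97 False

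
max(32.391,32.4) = 32.4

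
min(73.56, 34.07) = 34.07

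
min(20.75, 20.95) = 20.75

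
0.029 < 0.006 False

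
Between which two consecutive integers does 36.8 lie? 36 and 37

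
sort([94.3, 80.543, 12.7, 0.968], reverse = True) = [94.3, 80.543, 12.7, 0.968]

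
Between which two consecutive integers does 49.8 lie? 49 and 50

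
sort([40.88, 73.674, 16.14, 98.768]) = [16.14, 40.88, 73.674, 98.768]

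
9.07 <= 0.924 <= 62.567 False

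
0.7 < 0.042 False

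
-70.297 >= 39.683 False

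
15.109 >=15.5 False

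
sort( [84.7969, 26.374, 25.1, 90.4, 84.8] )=[25.1, 26.374, 84.7969, 84.8, 90.4]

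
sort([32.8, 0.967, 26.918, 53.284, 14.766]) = [0.967, 14.766, 26.918, 32.8, 53.284]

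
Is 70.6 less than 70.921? Yes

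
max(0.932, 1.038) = 1.038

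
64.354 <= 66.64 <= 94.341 True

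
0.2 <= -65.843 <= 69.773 False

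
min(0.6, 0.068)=0.068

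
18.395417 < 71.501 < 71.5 False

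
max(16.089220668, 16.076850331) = 16.089220668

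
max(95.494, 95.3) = 95.494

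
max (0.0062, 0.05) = 0.05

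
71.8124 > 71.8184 False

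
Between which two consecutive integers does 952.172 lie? 952 and 953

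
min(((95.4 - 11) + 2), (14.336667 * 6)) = 86.020002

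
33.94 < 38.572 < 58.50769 True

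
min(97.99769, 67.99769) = 67.99769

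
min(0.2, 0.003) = 0.003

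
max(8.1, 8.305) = 8.305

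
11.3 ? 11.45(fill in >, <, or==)<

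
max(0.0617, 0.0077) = 0.0617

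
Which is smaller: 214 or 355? 214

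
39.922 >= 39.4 True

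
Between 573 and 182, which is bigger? 573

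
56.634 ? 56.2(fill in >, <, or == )>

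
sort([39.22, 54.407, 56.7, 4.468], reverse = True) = [56.7, 54.407, 39.22, 4.468]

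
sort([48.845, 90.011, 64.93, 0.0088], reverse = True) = [90.011, 64.93, 48.845, 0.0088]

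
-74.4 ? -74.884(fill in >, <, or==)>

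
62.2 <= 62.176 False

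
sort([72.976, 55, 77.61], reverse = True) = [77.61, 72.976, 55]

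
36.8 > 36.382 True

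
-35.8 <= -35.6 True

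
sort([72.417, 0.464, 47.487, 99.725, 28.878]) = [0.464, 28.878, 47.487, 72.417, 99.725]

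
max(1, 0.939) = 1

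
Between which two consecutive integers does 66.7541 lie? 66 and 67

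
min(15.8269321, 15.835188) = 15.8269321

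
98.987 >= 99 False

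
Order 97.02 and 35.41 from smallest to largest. 35.41, 97.02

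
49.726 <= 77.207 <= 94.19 True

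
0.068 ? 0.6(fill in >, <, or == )<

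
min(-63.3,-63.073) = -63.3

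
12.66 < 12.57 False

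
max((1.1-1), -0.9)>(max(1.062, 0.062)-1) True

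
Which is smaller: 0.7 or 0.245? 0.245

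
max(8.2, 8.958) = 8.958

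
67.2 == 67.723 False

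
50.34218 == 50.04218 False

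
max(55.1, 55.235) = 55.235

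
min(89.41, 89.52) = 89.41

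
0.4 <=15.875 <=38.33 True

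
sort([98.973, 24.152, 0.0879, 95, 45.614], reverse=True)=[98.973, 95, 45.614, 24.152, 0.0879]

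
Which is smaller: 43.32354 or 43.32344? 43.32344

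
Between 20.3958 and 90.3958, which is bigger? 90.3958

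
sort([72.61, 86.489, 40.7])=[40.7, 72.61, 86.489]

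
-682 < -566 True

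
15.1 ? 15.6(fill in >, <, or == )<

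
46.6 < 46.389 False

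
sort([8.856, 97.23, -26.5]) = [-26.5, 8.856, 97.23]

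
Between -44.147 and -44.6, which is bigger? -44.147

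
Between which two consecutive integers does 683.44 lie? 683 and 684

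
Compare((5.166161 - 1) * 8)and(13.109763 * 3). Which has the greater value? (13.109763 * 3)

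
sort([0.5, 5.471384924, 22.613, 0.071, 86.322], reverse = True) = [86.322, 22.613, 5.471384924, 0.5, 0.071]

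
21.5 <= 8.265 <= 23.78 False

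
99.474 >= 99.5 False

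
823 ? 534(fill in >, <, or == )>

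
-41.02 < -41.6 False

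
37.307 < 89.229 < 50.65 False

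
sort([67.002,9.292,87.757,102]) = [9.292,67.002,87.757,102]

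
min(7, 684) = 7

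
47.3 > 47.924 False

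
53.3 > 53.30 False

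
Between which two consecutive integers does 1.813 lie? 1 and 2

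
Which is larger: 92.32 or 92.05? 92.32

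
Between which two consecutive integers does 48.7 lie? 48 and 49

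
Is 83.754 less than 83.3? No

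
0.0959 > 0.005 True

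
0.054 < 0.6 True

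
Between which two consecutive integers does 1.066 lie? 1 and 2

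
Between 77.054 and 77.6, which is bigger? 77.6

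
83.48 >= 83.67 False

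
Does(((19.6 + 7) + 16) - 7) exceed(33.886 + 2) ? No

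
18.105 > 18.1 True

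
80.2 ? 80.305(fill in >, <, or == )<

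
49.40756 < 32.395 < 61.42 False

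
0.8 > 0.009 True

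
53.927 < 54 True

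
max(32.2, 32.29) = 32.29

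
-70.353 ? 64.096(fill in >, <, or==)<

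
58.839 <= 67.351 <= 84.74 True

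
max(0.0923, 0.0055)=0.0923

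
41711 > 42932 False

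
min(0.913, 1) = 0.913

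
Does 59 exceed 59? No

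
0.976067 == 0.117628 False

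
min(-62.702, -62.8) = -62.8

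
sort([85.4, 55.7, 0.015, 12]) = [0.015, 12, 55.7, 85.4]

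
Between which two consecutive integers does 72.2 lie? 72 and 73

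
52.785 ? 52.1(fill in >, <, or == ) >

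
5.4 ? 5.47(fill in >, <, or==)<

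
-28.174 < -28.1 True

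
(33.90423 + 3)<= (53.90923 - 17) True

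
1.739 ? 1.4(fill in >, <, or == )>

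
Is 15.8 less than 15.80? No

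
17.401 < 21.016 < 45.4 True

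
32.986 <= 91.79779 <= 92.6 True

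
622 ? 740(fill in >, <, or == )<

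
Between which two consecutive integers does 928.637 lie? 928 and 929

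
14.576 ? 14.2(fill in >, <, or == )>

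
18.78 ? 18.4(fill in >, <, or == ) >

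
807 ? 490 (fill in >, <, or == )>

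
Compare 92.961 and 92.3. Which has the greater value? 92.961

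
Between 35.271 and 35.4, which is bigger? 35.4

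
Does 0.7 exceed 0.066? Yes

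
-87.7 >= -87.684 False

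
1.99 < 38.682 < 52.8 True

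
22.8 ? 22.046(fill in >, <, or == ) >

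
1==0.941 False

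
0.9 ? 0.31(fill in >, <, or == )>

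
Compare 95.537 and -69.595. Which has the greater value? 95.537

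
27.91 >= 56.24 False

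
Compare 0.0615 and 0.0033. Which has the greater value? 0.0615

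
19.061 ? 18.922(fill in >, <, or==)>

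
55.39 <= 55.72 True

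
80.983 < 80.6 False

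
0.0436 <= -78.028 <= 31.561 False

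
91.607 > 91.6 True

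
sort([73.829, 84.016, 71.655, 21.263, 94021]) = [21.263, 71.655, 73.829, 84.016, 94021]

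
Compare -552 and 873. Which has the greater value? 873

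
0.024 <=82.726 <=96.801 True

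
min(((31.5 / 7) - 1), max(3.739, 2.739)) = 3.5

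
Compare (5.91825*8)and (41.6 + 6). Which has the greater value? (41.6 + 6)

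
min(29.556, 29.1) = 29.1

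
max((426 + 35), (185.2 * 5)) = 926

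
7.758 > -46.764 True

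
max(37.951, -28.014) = 37.951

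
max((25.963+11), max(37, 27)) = 37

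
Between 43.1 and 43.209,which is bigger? 43.209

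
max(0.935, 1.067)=1.067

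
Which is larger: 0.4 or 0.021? 0.4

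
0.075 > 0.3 False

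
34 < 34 False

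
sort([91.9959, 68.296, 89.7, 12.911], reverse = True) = [91.9959, 89.7, 68.296, 12.911]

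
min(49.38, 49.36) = 49.36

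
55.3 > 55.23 True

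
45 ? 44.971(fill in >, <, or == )>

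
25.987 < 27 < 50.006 True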